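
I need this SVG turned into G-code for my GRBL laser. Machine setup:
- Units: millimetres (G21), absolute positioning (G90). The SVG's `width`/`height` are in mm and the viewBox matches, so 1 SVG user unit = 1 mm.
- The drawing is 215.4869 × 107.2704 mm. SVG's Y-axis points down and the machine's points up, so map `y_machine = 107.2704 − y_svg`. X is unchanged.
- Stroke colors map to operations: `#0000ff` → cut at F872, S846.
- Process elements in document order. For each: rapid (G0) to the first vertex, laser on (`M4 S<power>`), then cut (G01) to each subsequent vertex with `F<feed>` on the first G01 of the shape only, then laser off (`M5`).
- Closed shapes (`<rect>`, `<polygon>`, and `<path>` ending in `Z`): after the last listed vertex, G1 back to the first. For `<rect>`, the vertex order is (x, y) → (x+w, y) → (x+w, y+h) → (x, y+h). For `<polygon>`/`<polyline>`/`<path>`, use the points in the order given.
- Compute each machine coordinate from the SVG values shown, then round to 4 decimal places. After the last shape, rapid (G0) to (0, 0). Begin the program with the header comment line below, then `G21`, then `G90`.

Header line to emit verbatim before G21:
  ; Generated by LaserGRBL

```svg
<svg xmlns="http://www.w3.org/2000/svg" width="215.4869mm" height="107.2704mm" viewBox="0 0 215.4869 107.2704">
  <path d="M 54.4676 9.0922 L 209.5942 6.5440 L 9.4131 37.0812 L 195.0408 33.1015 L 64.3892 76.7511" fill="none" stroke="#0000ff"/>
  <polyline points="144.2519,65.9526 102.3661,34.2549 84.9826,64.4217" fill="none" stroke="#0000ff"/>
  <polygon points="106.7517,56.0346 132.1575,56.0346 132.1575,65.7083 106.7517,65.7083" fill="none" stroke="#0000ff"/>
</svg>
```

Since the viewBox matches the mm dimensions, user units are millimetres directly. The only transform is the Y-flip y_m = 107.2704 − y_svg.

Shape 1 is a open polyline drawn with `<path>`. Its stroke #0000ff means cut at S846, F872. After flipping Y the toolpath is (54.4676,98.1782) → (209.5942,100.7264) → (9.4131,70.1892) → (195.0408,74.1689) → (64.3892,30.5193).

Shape 2 is a open polyline drawn with `<polyline>`. Its stroke #0000ff means cut at S846, F872. After flipping Y the toolpath is (144.2519,41.3178) → (102.3661,73.0155) → (84.9826,42.8487).

Shape 3 is a rectangle drawn with `<polygon>`. Its stroke #0000ff means cut at S846, F872. After flipping Y the toolpath is (106.7517,51.2358) → (132.1575,51.2358) → (132.1575,41.5621) → (106.7517,41.5621) → (106.7517,51.2358), returning to the start.

; Generated by LaserGRBL
G21
G90
G0 X54.4676 Y98.1782
M4 S846
G01 X209.5942 Y100.7264 F872
G01 X9.4131 Y70.1892
G01 X195.0408 Y74.1689
G01 X64.3892 Y30.5193
M5
G0 X144.2519 Y41.3178
M4 S846
G01 X102.3661 Y73.0155 F872
G01 X84.9826 Y42.8487
M5
G0 X106.7517 Y51.2358
M4 S846
G01 X132.1575 Y51.2358 F872
G01 X132.1575 Y41.5621
G01 X106.7517 Y41.5621
G01 X106.7517 Y51.2358
M5
G0 X0.0000 Y0.0000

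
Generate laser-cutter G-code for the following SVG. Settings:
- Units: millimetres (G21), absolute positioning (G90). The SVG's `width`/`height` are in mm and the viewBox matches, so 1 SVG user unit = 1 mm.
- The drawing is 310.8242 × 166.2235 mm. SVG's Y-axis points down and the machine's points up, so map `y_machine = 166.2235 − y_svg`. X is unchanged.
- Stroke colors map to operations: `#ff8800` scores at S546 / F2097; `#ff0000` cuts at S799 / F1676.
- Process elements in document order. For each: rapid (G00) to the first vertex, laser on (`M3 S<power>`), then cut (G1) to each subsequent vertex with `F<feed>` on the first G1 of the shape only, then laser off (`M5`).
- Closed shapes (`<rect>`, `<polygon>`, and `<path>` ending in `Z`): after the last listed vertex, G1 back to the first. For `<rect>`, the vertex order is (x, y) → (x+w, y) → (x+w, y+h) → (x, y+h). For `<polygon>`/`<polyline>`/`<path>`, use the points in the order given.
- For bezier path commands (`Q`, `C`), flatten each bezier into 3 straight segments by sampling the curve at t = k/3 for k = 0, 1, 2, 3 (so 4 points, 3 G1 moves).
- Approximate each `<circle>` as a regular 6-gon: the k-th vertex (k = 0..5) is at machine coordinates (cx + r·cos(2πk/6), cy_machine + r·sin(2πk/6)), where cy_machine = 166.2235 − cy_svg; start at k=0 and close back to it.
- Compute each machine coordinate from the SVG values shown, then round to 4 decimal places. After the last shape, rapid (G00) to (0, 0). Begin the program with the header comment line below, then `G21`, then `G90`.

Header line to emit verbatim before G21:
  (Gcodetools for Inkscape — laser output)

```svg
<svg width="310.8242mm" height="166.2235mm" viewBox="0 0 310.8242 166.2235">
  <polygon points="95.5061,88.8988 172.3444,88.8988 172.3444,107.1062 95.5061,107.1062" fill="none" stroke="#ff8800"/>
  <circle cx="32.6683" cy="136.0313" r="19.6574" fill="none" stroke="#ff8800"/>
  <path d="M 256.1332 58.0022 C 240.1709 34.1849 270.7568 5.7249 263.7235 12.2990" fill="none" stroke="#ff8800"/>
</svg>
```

viewBox `0 0 310.8242 166.2235` with mm width/height → 1 unit = 1 mm. Flip: y_m = 166.2235 − y_svg.

**Shape 1** — `<polygon>` rectangle, stroke `#ff8800` → score (S546, F2097). Machine vertices: (95.5061,77.3247) → (172.3444,77.3247) → (172.3444,59.1173) → (95.5061,59.1173) → (95.5061,77.3247). Closed: final G1 returns to the first vertex.

**Shape 2** — `<circle>` circle, stroke `#ff8800` → score (S546, F2097). Machine vertices: (52.3257,30.1922) → (42.4970,47.2160) → (22.8396,47.2160) → (13.0109,30.1922) → (22.8396,13.1684) → (42.4970,13.1684) → (52.3257,30.1922). Closed: final G1 returns to the first vertex.

**Shape 3** — `<path>` cubic bezier, stroke `#ff8800` → score (S546, F2097). Control points (SVG): P0=(256.1332,58.0022), P1=(240.1709,34.1849), P2=(270.7568,5.7249), P3=(263.7235,12.2990); sampled at t=k/3. Machine vertices: (256.1332,108.2213) → (252.5697,132.1167) → (261.3344,150.2901) → (263.7235,153.9245). Open path.

(Gcodetools for Inkscape — laser output)
G21
G90
G00 X95.5061 Y77.3247
M3 S546
G1 X172.3444 Y77.3247 F2097
G1 X172.3444 Y59.1173
G1 X95.5061 Y59.1173
G1 X95.5061 Y77.3247
M5
G00 X52.3257 Y30.1922
M3 S546
G1 X42.4970 Y47.2160 F2097
G1 X22.8396 Y47.2160
G1 X13.0109 Y30.1922
G1 X22.8396 Y13.1684
G1 X42.4970 Y13.1684
G1 X52.3257 Y30.1922
M5
G00 X256.1332 Y108.2213
M3 S546
G1 X252.5697 Y132.1167 F2097
G1 X261.3344 Y150.2901
G1 X263.7235 Y153.9245
M5
G00 X0.0000 Y0.0000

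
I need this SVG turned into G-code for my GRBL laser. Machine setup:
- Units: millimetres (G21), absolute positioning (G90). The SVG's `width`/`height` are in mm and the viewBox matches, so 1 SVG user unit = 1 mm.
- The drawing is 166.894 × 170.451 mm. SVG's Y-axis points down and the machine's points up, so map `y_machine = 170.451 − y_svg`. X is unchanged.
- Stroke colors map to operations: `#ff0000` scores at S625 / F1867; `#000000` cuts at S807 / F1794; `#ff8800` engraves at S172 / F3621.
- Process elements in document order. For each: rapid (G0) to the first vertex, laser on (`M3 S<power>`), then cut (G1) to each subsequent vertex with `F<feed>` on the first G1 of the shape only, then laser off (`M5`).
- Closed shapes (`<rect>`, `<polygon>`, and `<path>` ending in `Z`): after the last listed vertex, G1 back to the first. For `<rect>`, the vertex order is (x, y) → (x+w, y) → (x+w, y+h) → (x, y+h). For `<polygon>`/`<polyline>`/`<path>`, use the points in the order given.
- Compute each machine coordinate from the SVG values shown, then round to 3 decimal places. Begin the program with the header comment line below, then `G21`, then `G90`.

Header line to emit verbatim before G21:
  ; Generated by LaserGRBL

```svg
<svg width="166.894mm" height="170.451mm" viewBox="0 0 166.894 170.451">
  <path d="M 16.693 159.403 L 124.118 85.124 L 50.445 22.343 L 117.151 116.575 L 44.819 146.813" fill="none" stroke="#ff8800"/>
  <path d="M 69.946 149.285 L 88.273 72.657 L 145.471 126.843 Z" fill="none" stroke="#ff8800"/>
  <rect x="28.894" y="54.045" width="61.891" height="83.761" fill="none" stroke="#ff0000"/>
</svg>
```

; Generated by LaserGRBL
G21
G90
G0 X16.693 Y11.048
M3 S172
G1 X124.118 Y85.327 F3621
G1 X50.445 Y148.108
G1 X117.151 Y53.876
G1 X44.819 Y23.638
M5
G0 X69.946 Y21.166
M3 S172
G1 X88.273 Y97.794 F3621
G1 X145.471 Y43.608
G1 X69.946 Y21.166
M5
G0 X28.894 Y116.406
M3 S625
G1 X90.785 Y116.406 F1867
G1 X90.785 Y32.645
G1 X28.894 Y32.645
G1 X28.894 Y116.406
M5

1 u = 1 mm; y_m = 170.451 − y.

[1] `<path>` open polyline, #ff8800→engrave S172 F3621: (16.693,11.048) → (124.118,85.327) → (50.445,148.108) → (117.151,53.876) → (44.819,23.638)

[2] `<path>` regular polygon, #ff8800→engrave S172 F3621: (69.946,21.166) → (88.273,97.794) → (145.471,43.608) → (69.946,21.166) (closed)

[3] `<rect>` rectangle, #ff0000→score S625 F1867: (28.894,116.406) → (90.785,116.406) → (90.785,32.645) → (28.894,32.645) → (28.894,116.406) (closed)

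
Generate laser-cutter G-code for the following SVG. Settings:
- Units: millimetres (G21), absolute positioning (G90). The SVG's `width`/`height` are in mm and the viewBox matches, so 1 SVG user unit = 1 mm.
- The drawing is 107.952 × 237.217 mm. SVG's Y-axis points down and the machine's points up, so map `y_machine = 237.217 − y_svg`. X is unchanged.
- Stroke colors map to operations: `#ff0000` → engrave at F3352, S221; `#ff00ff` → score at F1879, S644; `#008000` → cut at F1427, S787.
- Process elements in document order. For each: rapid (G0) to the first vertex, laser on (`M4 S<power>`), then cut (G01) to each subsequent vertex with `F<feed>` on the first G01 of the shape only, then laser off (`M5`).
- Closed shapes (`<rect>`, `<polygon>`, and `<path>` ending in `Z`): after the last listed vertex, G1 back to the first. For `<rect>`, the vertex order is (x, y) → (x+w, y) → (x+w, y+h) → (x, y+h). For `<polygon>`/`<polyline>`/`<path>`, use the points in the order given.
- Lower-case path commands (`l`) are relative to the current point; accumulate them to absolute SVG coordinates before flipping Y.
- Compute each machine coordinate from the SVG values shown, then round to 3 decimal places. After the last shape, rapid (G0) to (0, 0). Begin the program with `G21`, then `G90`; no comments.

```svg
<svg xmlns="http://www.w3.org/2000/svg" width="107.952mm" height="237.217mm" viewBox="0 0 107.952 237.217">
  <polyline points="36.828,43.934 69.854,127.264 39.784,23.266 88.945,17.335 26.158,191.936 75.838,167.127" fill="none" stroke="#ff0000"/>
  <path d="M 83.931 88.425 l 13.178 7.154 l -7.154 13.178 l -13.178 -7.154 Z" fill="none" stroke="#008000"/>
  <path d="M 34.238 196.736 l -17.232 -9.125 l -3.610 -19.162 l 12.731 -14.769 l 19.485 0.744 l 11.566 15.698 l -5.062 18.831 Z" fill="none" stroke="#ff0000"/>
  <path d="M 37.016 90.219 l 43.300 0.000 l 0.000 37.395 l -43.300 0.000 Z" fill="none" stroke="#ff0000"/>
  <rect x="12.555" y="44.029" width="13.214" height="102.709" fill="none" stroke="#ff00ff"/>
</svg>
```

G21
G90
G0 X36.828 Y193.283
M4 S221
G01 X69.854 Y109.953 F3352
G01 X39.784 Y213.951
G01 X88.945 Y219.882
G01 X26.158 Y45.281
G01 X75.838 Y70.090
M5
G0 X83.931 Y148.792
M4 S787
G01 X97.109 Y141.638 F1427
G01 X89.955 Y128.460
G01 X76.777 Y135.614
G01 X83.931 Y148.792
M5
G0 X34.238 Y40.481
M4 S221
G01 X17.006 Y49.606 F3352
G01 X13.396 Y68.768
G01 X26.127 Y83.537
G01 X45.612 Y82.793
G01 X57.178 Y67.095
G01 X52.116 Y48.264
G01 X34.238 Y40.481
M5
G0 X37.016 Y146.998
M4 S221
G01 X80.316 Y146.998 F3352
G01 X80.316 Y109.603
G01 X37.016 Y109.603
G01 X37.016 Y146.998
M5
G0 X12.555 Y193.188
M4 S644
G01 X25.769 Y193.188 F1879
G01 X25.769 Y90.479
G01 X12.555 Y90.479
G01 X12.555 Y193.188
M5
G0 X0.000 Y0.000

Since the viewBox matches the mm dimensions, user units are millimetres directly. The only transform is the Y-flip y_m = 237.217 − y_svg.

Shape 1 is a open polyline drawn with `<polyline>`. Its stroke #ff0000 means engrave at S221, F3352. After flipping Y the toolpath is (36.828,193.283) → (69.854,109.953) → (39.784,213.951) → (88.945,219.882) → (26.158,45.281) → (75.838,70.090).

Shape 2 is a regular polygon drawn with `<path>`. Its stroke #008000 means cut at S787, F1427. After flipping Y the toolpath is (83.931,148.792) → (97.109,141.638) → (89.955,128.460) → (76.777,135.614) → (83.931,148.792), returning to the start.

Shape 3 is a regular polygon drawn with `<path>`. Its stroke #ff0000 means engrave at S221, F3352. After flipping Y the toolpath is (34.238,40.481) → (17.006,49.606) → (13.396,68.768) → (26.127,83.537) → (45.612,82.793) → (57.178,67.095) → (52.116,48.264) → (34.238,40.481), returning to the start.

Shape 4 is a rectangle drawn with `<path>`. Its stroke #ff0000 means engrave at S221, F3352. After flipping Y the toolpath is (37.016,146.998) → (80.316,146.998) → (80.316,109.603) → (37.016,109.603) → (37.016,146.998), returning to the start.

Shape 5 is a rectangle drawn with `<rect>`. Its stroke #ff00ff means score at S644, F1879. After flipping Y the toolpath is (12.555,193.188) → (25.769,193.188) → (25.769,90.479) → (12.555,90.479) → (12.555,193.188), returning to the start.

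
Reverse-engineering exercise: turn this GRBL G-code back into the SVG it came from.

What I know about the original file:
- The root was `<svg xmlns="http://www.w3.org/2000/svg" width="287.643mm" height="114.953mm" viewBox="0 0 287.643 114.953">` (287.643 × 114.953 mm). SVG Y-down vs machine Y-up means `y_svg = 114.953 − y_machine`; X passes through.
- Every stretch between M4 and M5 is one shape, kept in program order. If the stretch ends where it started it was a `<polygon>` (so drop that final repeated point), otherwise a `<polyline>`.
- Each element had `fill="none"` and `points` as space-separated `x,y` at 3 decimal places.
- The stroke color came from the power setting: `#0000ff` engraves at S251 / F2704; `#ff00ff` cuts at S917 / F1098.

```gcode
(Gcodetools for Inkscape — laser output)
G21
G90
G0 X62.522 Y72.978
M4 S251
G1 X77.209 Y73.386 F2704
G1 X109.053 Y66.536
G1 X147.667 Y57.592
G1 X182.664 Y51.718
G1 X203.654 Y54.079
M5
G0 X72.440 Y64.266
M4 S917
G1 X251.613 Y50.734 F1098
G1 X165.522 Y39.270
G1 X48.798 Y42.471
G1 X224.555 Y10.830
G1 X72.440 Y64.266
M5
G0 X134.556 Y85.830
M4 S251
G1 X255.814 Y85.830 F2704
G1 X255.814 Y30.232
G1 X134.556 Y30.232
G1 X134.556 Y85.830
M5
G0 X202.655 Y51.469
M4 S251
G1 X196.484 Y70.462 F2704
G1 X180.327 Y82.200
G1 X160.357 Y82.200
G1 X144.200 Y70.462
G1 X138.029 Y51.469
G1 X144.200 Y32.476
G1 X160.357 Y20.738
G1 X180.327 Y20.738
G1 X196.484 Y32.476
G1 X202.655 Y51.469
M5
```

<svg xmlns="http://www.w3.org/2000/svg" width="287.643mm" height="114.953mm" viewBox="0 0 287.643 114.953">
  <polyline points="62.522,41.975 77.209,41.567 109.053,48.417 147.667,57.361 182.664,63.235 203.654,60.874" fill="none" stroke="#0000ff"/>
  <polygon points="72.440,50.687 251.613,64.219 165.522,75.683 48.798,72.482 224.555,104.123" fill="none" stroke="#ff00ff"/>
  <polygon points="134.556,29.123 255.814,29.123 255.814,84.721 134.556,84.721" fill="none" stroke="#0000ff"/>
  <polygon points="202.655,63.484 196.484,44.491 180.327,32.753 160.357,32.753 144.200,44.491 138.029,63.484 144.200,82.477 160.357,94.215 180.327,94.215 196.484,82.477" fill="none" stroke="#0000ff"/>
</svg>

Each laser-on run becomes one SVG element. Flip Y back into SVG space with y_svg = 114.953 − y_machine.

Run 1: the run's S251 means `#0000ff` (engrave). The run is open, so emit a `<polyline>` with points (Y-flipped): 62.522,41.975 77.209,41.567 109.053,48.417 147.667,57.361 182.664,63.235 203.654,60.874.

Run 2: power S917 maps to stroke `#ff00ff` (cut). The run returns to its start, so emit a `<polygon>` with points (Y-flipped): 72.440,50.687 251.613,64.219 165.522,75.683 48.798,72.482 224.555,104.123.

Run 3: power S251 maps to stroke `#0000ff` (engrave). The run returns to its start, so emit a `<polygon>` with points (Y-flipped): 134.556,29.123 255.814,29.123 255.814,84.721 134.556,84.721.

Run 4: S251 ⇒ engrave layer `#0000ff`. The run returns to its start, so emit a `<polygon>` with points (Y-flipped): 202.655,63.484 196.484,44.491 180.327,32.753 160.357,32.753 144.200,44.491 138.029,63.484 144.200,82.477 160.357,94.215 180.327,94.215 196.484,82.477.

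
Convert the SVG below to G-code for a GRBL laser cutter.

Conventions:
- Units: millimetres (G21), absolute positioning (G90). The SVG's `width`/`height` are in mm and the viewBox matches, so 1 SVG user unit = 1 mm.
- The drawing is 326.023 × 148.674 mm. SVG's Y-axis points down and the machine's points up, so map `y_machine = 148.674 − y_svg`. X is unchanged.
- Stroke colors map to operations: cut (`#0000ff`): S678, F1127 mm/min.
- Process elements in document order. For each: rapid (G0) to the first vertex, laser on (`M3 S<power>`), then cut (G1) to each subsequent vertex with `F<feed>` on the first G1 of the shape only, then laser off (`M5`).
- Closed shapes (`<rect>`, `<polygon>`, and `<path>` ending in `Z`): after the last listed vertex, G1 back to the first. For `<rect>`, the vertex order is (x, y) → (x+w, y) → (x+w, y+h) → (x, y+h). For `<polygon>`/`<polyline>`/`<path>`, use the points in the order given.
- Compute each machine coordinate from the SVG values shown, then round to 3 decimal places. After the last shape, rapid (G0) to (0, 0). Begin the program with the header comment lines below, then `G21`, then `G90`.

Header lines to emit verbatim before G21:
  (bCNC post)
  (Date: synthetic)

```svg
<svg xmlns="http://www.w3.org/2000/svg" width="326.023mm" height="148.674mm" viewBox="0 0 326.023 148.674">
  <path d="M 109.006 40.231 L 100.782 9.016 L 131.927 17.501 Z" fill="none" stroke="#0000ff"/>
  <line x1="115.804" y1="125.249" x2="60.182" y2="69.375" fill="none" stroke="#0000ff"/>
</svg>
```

(bCNC post)
(Date: synthetic)
G21
G90
G0 X109.006 Y108.443
M3 S678
G1 X100.782 Y139.658 F1127
G1 X131.927 Y131.173
G1 X109.006 Y108.443
M5
G0 X115.804 Y23.425
M3 S678
G1 X60.182 Y79.299 F1127
M5
G0 X0.000 Y0.000

viewBox `0 0 326.023 148.674` with mm width/height → 1 unit = 1 mm. Flip: y_m = 148.674 − y_svg.

**Shape 1** — `<path>` regular polygon, stroke `#0000ff` → cut (S678, F1127). Machine vertices: (109.006,108.443) → (100.782,139.658) → (131.927,131.173) → (109.006,108.443). Closed: final G1 returns to the first vertex.

**Shape 2** — `<line>` line segment, stroke `#0000ff` → cut (S678, F1127). Machine vertices: (115.804,23.425) → (60.182,79.299). Open path.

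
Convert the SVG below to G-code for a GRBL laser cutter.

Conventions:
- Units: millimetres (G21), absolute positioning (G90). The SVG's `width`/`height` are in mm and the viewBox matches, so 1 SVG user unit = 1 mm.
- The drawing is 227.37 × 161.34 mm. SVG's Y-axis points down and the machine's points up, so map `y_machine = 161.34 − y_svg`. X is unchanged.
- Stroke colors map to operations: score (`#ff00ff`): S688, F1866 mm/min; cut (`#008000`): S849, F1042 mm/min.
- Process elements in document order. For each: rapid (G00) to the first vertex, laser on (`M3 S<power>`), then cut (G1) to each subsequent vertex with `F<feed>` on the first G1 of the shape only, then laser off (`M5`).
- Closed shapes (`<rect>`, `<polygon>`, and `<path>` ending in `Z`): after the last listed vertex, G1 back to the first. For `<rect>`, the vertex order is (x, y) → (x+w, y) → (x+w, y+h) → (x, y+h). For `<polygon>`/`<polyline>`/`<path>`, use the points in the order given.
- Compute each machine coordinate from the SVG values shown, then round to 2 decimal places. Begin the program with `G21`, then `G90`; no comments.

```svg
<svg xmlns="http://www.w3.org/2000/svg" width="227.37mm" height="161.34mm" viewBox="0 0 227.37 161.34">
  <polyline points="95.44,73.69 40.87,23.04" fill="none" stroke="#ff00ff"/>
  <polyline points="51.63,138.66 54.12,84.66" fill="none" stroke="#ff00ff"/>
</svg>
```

G21
G90
G00 X95.44 Y87.65
M3 S688
G1 X40.87 Y138.30 F1866
M5
G00 X51.63 Y22.68
M3 S688
G1 X54.12 Y76.68 F1866
M5

Since the viewBox matches the mm dimensions, user units are millimetres directly. The only transform is the Y-flip y_m = 161.34 − y_svg.

Shape 1 is a line segment drawn with `<polyline>`. Its stroke #ff00ff means score at S688, F1866. After flipping Y the toolpath is (95.44,87.65) → (40.87,138.30).

Shape 2 is a line segment drawn with `<polyline>`. Its stroke #ff00ff means score at S688, F1866. After flipping Y the toolpath is (51.63,22.68) → (54.12,76.68).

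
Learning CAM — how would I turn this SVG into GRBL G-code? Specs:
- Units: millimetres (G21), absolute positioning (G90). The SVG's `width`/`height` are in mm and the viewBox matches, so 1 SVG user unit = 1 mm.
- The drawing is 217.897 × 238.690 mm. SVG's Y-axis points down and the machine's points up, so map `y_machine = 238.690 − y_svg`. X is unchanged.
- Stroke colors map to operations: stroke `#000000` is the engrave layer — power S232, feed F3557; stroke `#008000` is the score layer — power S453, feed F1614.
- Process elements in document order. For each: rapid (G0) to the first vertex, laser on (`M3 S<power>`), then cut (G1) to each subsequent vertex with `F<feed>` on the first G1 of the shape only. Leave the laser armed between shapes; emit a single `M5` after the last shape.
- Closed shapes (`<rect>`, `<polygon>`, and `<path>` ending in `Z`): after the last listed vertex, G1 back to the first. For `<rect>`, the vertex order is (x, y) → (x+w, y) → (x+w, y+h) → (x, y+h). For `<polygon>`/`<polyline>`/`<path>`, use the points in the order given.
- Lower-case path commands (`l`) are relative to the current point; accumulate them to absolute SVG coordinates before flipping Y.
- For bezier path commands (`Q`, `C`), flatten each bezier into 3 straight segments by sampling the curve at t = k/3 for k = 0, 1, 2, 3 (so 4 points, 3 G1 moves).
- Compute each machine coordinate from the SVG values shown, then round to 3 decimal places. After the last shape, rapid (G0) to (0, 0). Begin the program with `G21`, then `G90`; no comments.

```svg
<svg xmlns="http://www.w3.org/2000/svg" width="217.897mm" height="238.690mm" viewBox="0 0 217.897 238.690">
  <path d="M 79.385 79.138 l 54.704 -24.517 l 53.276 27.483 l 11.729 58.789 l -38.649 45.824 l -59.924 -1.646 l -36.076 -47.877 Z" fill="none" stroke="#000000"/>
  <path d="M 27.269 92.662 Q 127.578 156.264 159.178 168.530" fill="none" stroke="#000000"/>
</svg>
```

Since the viewBox matches the mm dimensions, user units are millimetres directly. The only transform is the Y-flip y_m = 238.690 − y_svg.

Shape 1 is a regular polygon drawn with `<path>`. Its stroke #000000 means engrave at S232, F3557. After flipping Y the toolpath is (79.385,159.552) → (134.089,184.069) → (187.365,156.586) → (199.094,97.797) → (160.445,51.973) → (100.521,53.619) → (64.445,101.496) → (79.385,159.552), returning to the start.

Shape 2 is a quadratic bezier drawn with `<path>`. Its stroke #000000 means engrave at S232, F3557. After flipping Y the toolpath is (27.269,146.028) → (86.507,109.331) → (130.477,84.041) → (159.178,70.160).

G21
G90
G0 X79.385 Y159.552
M3 S232
G1 X134.089 Y184.069 F3557
G1 X187.365 Y156.586
G1 X199.094 Y97.797
G1 X160.445 Y51.973
G1 X100.521 Y53.619
G1 X64.445 Y101.496
G1 X79.385 Y159.552
G0 X27.269 Y146.028
M3 S232
G1 X86.507 Y109.331 F3557
G1 X130.477 Y84.041
G1 X159.178 Y70.160
M5
G0 X0.000 Y0.000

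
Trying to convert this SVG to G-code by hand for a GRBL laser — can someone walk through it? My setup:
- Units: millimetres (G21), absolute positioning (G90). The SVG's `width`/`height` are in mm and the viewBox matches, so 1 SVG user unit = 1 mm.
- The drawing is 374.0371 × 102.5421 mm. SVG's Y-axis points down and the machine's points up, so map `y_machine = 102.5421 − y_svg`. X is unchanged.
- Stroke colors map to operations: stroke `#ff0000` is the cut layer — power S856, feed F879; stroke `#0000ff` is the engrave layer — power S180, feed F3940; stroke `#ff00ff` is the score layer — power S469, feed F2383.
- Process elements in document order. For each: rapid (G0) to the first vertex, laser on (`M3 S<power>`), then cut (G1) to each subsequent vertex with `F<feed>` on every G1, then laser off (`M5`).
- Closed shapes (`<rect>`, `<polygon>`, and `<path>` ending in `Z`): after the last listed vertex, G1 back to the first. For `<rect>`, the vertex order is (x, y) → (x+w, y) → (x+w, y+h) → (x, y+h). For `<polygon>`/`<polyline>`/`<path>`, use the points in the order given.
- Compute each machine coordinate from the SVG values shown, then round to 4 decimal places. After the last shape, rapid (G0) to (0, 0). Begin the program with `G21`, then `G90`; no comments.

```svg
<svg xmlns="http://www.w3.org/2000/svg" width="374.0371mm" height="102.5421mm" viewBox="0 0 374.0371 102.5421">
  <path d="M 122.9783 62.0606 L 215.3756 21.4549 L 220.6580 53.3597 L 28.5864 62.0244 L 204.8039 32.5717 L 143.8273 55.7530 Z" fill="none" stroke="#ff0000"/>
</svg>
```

Since the viewBox matches the mm dimensions, user units are millimetres directly. The only transform is the Y-flip y_m = 102.5421 − y_svg.

Shape 1 is a closed polygon drawn with `<path>`. Its stroke #ff0000 means cut at S856, F879. After flipping Y the toolpath is (122.9783,40.4815) → (215.3756,81.0872) → (220.6580,49.1824) → (28.5864,40.5177) → (204.8039,69.9704) → (143.8273,46.7891) → (122.9783,40.4815), returning to the start.

G21
G90
G0 X122.9783 Y40.4815
M3 S856
G1 X215.3756 Y81.0872 F879
G1 X220.6580 Y49.1824 F879
G1 X28.5864 Y40.5177 F879
G1 X204.8039 Y69.9704 F879
G1 X143.8273 Y46.7891 F879
G1 X122.9783 Y40.4815 F879
M5
G0 X0.0000 Y0.0000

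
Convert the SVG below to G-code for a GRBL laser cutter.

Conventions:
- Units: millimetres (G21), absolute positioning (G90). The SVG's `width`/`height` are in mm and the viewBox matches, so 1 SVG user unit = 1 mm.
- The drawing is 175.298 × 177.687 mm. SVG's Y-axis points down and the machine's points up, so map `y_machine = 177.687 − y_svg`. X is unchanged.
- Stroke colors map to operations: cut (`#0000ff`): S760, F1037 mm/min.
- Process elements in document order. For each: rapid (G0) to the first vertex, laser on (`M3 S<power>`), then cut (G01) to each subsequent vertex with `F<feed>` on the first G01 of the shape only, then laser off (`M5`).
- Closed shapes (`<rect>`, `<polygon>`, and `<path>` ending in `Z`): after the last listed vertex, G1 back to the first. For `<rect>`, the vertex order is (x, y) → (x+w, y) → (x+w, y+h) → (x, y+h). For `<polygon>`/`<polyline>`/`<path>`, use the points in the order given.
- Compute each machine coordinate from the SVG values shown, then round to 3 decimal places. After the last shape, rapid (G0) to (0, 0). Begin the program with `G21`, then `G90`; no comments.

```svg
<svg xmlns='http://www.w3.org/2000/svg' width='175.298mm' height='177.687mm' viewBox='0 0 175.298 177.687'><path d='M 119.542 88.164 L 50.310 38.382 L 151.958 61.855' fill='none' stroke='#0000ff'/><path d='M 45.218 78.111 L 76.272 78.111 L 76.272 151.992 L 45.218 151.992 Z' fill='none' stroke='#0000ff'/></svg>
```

G21
G90
G0 X119.542 Y89.523
M3 S760
G01 X50.310 Y139.305 F1037
G01 X151.958 Y115.832
M5
G0 X45.218 Y99.576
M3 S760
G01 X76.272 Y99.576 F1037
G01 X76.272 Y25.695
G01 X45.218 Y25.695
G01 X45.218 Y99.576
M5
G0 X0.000 Y0.000

Since the viewBox matches the mm dimensions, user units are millimetres directly. The only transform is the Y-flip y_m = 177.687 − y_svg.

Shape 1 is a open polyline drawn with `<path>`. Its stroke #0000ff means cut at S760, F1037. After flipping Y the toolpath is (119.542,89.523) → (50.310,139.305) → (151.958,115.832).

Shape 2 is a rectangle drawn with `<path>`. Its stroke #0000ff means cut at S760, F1037. After flipping Y the toolpath is (45.218,99.576) → (76.272,99.576) → (76.272,25.695) → (45.218,25.695) → (45.218,99.576), returning to the start.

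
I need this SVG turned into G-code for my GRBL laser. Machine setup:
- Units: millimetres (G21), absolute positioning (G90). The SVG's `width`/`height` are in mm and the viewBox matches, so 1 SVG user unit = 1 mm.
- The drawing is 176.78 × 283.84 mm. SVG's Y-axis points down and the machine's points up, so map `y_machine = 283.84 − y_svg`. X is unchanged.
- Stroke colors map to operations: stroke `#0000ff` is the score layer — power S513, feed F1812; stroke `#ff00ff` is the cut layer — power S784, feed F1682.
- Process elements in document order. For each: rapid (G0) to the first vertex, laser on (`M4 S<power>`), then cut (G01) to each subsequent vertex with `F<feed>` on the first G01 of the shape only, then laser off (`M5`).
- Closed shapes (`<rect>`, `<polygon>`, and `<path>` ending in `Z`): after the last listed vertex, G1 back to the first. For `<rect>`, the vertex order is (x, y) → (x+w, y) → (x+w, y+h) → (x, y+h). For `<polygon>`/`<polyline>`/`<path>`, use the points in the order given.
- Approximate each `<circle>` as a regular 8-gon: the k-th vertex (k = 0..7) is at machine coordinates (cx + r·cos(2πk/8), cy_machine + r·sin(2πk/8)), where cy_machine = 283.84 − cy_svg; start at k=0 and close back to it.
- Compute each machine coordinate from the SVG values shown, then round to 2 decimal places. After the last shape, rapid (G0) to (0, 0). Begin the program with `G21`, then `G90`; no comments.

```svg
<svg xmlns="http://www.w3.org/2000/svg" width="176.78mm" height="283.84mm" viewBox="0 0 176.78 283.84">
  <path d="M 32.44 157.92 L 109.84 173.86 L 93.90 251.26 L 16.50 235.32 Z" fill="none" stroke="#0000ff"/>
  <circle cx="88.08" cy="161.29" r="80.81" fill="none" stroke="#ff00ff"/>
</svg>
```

Since the viewBox matches the mm dimensions, user units are millimetres directly. The only transform is the Y-flip y_m = 283.84 − y_svg.

Shape 1 is a regular polygon drawn with `<path>`. Its stroke #0000ff means score at S513, F1812. After flipping Y the toolpath is (32.44,125.92) → (109.84,109.98) → (93.90,32.58) → (16.50,48.52) → (32.44,125.92), returning to the start.

Shape 2 is a circle drawn with `<circle>`. Its stroke #ff00ff means cut at S784, F1682. After flipping Y the toolpath is (168.89,122.55) → (145.22,179.69) → (88.08,203.36) → (30.94,179.69) → (7.27,122.55) → (30.94,65.41) → (88.08,41.74) → (145.22,65.41) → (168.89,122.55), returning to the start.

G21
G90
G0 X32.44 Y125.92
M4 S513
G01 X109.84 Y109.98 F1812
G01 X93.90 Y32.58
G01 X16.50 Y48.52
G01 X32.44 Y125.92
M5
G0 X168.89 Y122.55
M4 S784
G01 X145.22 Y179.69 F1682
G01 X88.08 Y203.36
G01 X30.94 Y179.69
G01 X7.27 Y122.55
G01 X30.94 Y65.41
G01 X88.08 Y41.74
G01 X145.22 Y65.41
G01 X168.89 Y122.55
M5
G0 X0.00 Y0.00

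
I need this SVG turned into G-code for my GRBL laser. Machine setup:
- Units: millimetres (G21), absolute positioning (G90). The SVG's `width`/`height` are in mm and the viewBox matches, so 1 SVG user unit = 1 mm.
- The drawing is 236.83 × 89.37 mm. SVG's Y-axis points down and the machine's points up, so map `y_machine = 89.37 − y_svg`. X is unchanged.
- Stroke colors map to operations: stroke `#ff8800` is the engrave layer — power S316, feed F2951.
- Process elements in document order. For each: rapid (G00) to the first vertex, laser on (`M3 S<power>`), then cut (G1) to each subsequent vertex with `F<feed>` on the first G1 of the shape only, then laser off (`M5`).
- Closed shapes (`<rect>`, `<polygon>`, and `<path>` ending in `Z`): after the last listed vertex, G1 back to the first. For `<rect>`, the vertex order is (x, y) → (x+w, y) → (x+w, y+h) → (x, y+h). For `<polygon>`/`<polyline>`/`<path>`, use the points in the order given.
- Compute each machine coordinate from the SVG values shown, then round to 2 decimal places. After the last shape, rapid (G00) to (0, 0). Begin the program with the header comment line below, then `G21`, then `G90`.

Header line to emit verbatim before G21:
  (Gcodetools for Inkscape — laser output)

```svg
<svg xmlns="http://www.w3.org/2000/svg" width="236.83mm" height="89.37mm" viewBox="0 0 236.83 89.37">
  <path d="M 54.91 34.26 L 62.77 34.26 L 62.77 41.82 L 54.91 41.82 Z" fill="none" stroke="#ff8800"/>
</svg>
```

(Gcodetools for Inkscape — laser output)
G21
G90
G00 X54.91 Y55.11
M3 S316
G1 X62.77 Y55.11 F2951
G1 X62.77 Y47.55
G1 X54.91 Y47.55
G1 X54.91 Y55.11
M5
G00 X0.00 Y0.00

Since the viewBox matches the mm dimensions, user units are millimetres directly. The only transform is the Y-flip y_m = 89.37 − y_svg.

Shape 1 is a rectangle drawn with `<path>`. Its stroke #ff8800 means engrave at S316, F2951. After flipping Y the toolpath is (54.91,55.11) → (62.77,55.11) → (62.77,47.55) → (54.91,47.55) → (54.91,55.11), returning to the start.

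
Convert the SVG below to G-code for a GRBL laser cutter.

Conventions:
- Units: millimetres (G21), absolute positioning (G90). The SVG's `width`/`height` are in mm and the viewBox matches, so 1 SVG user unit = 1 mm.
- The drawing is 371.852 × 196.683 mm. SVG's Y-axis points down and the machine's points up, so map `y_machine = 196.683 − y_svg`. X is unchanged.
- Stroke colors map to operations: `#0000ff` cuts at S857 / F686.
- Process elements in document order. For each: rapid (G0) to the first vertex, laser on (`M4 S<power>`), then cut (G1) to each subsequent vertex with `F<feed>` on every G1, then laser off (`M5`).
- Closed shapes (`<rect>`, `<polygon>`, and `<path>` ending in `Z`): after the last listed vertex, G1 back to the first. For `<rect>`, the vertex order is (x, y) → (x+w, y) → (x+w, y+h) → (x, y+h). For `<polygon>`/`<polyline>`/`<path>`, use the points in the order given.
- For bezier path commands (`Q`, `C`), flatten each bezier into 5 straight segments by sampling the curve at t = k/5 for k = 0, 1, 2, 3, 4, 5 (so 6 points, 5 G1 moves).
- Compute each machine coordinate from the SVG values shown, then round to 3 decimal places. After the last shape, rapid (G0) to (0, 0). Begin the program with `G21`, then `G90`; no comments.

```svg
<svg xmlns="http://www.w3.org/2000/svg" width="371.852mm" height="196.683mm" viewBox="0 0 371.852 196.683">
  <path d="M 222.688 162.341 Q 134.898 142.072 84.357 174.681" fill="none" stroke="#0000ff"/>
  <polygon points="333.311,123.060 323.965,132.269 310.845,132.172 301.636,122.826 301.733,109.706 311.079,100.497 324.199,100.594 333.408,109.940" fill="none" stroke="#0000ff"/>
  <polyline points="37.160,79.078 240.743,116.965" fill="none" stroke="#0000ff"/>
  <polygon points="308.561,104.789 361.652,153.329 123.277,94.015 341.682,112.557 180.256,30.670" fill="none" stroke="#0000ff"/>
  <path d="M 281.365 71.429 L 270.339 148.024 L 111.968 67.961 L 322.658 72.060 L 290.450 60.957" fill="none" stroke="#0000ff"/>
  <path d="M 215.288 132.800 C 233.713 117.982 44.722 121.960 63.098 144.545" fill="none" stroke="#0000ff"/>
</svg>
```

viewBox `0 0 371.852 196.683` with mm width/height → 1 unit = 1 mm. Flip: y_m = 196.683 − y_svg.

**Shape 1** — `<path>` quadratic bezier, stroke `#0000ff` → cut (S857, F686). Control points (SVG): P0=(222.688,162.341), P1=(134.898,142.072), P2=(84.357,174.681); sampled at t=k/5. Machine vertices: (222.688,34.342) → (189.062,40.334) → (158.416,42.097) → (130.750,39.629) → (106.063,32.930) → (84.357,22.002). Open path.

**Shape 2** — `<polygon>` regular polygon, stroke `#0000ff` → cut (S857, F686). Machine vertices: (333.311,73.623) → (323.965,64.414) → (310.845,64.511) → (301.636,73.857) → (301.733,86.977) → (311.079,96.186) → (324.199,96.089) → (333.408,86.743) → (333.311,73.623). Closed: final G1 returns to the first vertex.

**Shape 3** — `<polyline>` line segment, stroke `#0000ff` → cut (S857, F686). Machine vertices: (37.160,117.605) → (240.743,79.718). Open path.

**Shape 4** — `<polygon>` closed polygon, stroke `#0000ff` → cut (S857, F686). Machine vertices: (308.561,91.894) → (361.652,43.354) → (123.277,102.668) → (341.682,84.126) → (180.256,166.013) → (308.561,91.894). Closed: final G1 returns to the first vertex.

**Shape 5** — `<path>` open polyline, stroke `#0000ff` → cut (S857, F686). Machine vertices: (281.365,125.254) → (270.339,48.659) → (111.968,128.722) → (322.658,124.623) → (290.450,135.726). Open path.

**Shape 6** — `<path>` cubic bezier, stroke `#0000ff` → cut (S857, F686). Control points (SVG): P0=(215.288,132.800), P1=(233.713,117.982), P2=(44.722,121.960), P3=(63.098,144.545); sampled at t=k/5. Machine vertices: (215.288,63.883) → (204.771,70.520) → (164.384,72.655) → (114.037,70.297) → (73.638,63.455) → (63.098,52.138). Open path.

G21
G90
G0 X222.688 Y34.342
M4 S857
G1 X189.062 Y40.334 F686
G1 X158.416 Y42.097 F686
G1 X130.750 Y39.629 F686
G1 X106.063 Y32.930 F686
G1 X84.357 Y22.002 F686
M5
G0 X333.311 Y73.623
M4 S857
G1 X323.965 Y64.414 F686
G1 X310.845 Y64.511 F686
G1 X301.636 Y73.857 F686
G1 X301.733 Y86.977 F686
G1 X311.079 Y96.186 F686
G1 X324.199 Y96.089 F686
G1 X333.408 Y86.743 F686
G1 X333.311 Y73.623 F686
M5
G0 X37.160 Y117.605
M4 S857
G1 X240.743 Y79.718 F686
M5
G0 X308.561 Y91.894
M4 S857
G1 X361.652 Y43.354 F686
G1 X123.277 Y102.668 F686
G1 X341.682 Y84.126 F686
G1 X180.256 Y166.013 F686
G1 X308.561 Y91.894 F686
M5
G0 X281.365 Y125.254
M4 S857
G1 X270.339 Y48.659 F686
G1 X111.968 Y128.722 F686
G1 X322.658 Y124.623 F686
G1 X290.450 Y135.726 F686
M5
G0 X215.288 Y63.883
M4 S857
G1 X204.771 Y70.520 F686
G1 X164.384 Y72.655 F686
G1 X114.037 Y70.297 F686
G1 X73.638 Y63.455 F686
G1 X63.098 Y52.138 F686
M5
G0 X0.000 Y0.000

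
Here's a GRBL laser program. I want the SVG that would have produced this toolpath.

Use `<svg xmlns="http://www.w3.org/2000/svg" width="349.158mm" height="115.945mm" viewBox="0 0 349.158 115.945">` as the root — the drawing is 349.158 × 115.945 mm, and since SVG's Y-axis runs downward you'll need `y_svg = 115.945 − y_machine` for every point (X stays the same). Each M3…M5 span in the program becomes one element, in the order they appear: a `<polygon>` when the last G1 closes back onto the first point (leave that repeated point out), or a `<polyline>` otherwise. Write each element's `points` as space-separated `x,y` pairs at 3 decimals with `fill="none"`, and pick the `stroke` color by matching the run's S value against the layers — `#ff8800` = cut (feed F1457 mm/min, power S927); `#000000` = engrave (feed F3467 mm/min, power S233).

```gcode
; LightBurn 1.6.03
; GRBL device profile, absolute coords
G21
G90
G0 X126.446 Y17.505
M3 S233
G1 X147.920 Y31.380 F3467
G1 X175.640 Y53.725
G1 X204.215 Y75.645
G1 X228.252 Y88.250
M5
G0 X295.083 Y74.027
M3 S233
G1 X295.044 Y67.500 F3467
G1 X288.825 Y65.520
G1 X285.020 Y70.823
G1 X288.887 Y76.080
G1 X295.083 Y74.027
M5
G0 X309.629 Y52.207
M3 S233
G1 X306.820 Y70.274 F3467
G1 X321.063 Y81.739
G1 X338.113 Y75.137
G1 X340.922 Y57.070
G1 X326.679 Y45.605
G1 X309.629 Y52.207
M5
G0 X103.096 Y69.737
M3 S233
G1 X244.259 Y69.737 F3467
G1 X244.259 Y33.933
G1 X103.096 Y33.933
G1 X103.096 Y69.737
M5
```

Machine Y-up, SVG Y-down with viewBox height 115.945, so y_svg = 115.945 − y_machine; X carries over. Every run uses S233, so all elements get stroke `#000000` (engrave).

Run 1: The run is open, so emit a `<polyline>` with points (Y-flipped): 126.446,98.440 147.920,84.565 175.640,62.220 204.215,40.300 228.252,27.695.

Run 2: The run returns to its start, so emit a `<polygon>` with points (Y-flipped): 295.083,41.918 295.044,48.445 288.825,50.425 285.020,45.122 288.887,39.865.

Run 3: The run returns to its start, so emit a `<polygon>` with points (Y-flipped): 309.629,63.738 306.820,45.671 321.063,34.206 338.113,40.808 340.922,58.875 326.679,70.340.

Run 4: The run returns to its start, so emit a `<polygon>` with points (Y-flipped): 103.096,46.208 244.259,46.208 244.259,82.012 103.096,82.012.

<svg xmlns="http://www.w3.org/2000/svg" width="349.158mm" height="115.945mm" viewBox="0 0 349.158 115.945">
  <polyline points="126.446,98.440 147.920,84.565 175.640,62.220 204.215,40.300 228.252,27.695" fill="none" stroke="#000000"/>
  <polygon points="295.083,41.918 295.044,48.445 288.825,50.425 285.020,45.122 288.887,39.865" fill="none" stroke="#000000"/>
  <polygon points="309.629,63.738 306.820,45.671 321.063,34.206 338.113,40.808 340.922,58.875 326.679,70.340" fill="none" stroke="#000000"/>
  <polygon points="103.096,46.208 244.259,46.208 244.259,82.012 103.096,82.012" fill="none" stroke="#000000"/>
</svg>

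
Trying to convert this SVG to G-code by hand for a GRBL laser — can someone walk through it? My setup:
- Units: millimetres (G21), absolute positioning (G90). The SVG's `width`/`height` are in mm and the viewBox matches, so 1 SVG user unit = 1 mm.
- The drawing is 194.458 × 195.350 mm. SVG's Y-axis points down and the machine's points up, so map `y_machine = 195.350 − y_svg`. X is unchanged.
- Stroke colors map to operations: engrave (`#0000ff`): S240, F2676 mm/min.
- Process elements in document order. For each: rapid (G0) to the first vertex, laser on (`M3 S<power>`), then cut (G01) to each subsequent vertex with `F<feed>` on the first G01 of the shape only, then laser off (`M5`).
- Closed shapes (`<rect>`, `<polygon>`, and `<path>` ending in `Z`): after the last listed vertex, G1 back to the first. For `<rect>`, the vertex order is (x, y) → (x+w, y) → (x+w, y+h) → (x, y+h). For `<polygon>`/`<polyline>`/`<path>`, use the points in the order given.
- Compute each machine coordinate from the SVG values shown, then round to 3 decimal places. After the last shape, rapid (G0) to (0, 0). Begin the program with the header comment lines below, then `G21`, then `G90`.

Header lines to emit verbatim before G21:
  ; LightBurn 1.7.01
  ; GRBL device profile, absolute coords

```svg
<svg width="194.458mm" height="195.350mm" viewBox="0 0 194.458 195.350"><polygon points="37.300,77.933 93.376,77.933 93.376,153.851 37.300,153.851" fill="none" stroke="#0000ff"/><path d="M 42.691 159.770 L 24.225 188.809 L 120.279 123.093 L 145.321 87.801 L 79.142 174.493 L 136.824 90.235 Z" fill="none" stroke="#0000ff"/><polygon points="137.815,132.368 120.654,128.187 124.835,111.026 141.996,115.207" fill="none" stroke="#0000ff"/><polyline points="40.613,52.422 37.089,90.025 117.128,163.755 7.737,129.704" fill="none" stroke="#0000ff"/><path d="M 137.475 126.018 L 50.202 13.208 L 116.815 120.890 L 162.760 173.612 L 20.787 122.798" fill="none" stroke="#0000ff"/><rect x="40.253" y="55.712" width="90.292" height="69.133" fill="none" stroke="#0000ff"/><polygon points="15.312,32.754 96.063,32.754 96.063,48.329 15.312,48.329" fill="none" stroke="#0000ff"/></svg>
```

; LightBurn 1.7.01
; GRBL device profile, absolute coords
G21
G90
G0 X37.300 Y117.417
M3 S240
G01 X93.376 Y117.417 F2676
G01 X93.376 Y41.499
G01 X37.300 Y41.499
G01 X37.300 Y117.417
M5
G0 X42.691 Y35.580
M3 S240
G01 X24.225 Y6.541 F2676
G01 X120.279 Y72.257
G01 X145.321 Y107.549
G01 X79.142 Y20.857
G01 X136.824 Y105.115
G01 X42.691 Y35.580
M5
G0 X137.815 Y62.982
M3 S240
G01 X120.654 Y67.163 F2676
G01 X124.835 Y84.324
G01 X141.996 Y80.143
G01 X137.815 Y62.982
M5
G0 X40.613 Y142.928
M3 S240
G01 X37.089 Y105.325 F2676
G01 X117.128 Y31.595
G01 X7.737 Y65.646
M5
G0 X137.475 Y69.332
M3 S240
G01 X50.202 Y182.142 F2676
G01 X116.815 Y74.460
G01 X162.760 Y21.738
G01 X20.787 Y72.552
M5
G0 X40.253 Y139.638
M3 S240
G01 X130.545 Y139.638 F2676
G01 X130.545 Y70.505
G01 X40.253 Y70.505
G01 X40.253 Y139.638
M5
G0 X15.312 Y162.596
M3 S240
G01 X96.063 Y162.596 F2676
G01 X96.063 Y147.021
G01 X15.312 Y147.021
G01 X15.312 Y162.596
M5
G0 X0.000 Y0.000

viewBox `0 0 194.458 195.350` with mm width/height → 1 unit = 1 mm. Flip: y_m = 195.350 − y_svg.

**Shape 1** — `<polygon>` rectangle, stroke `#0000ff` → engrave (S240, F2676). Machine vertices: (37.300,117.417) → (93.376,117.417) → (93.376,41.499) → (37.300,41.499) → (37.300,117.417). Closed: final G1 returns to the first vertex.

**Shape 2** — `<path>` closed polygon, stroke `#0000ff` → engrave (S240, F2676). Machine vertices: (42.691,35.580) → (24.225,6.541) → (120.279,72.257) → (145.321,107.549) → (79.142,20.857) → (136.824,105.115) → (42.691,35.580). Closed: final G1 returns to the first vertex.

**Shape 3** — `<polygon>` regular polygon, stroke `#0000ff` → engrave (S240, F2676). Machine vertices: (137.815,62.982) → (120.654,67.163) → (124.835,84.324) → (141.996,80.143) → (137.815,62.982). Closed: final G1 returns to the first vertex.

**Shape 4** — `<polyline>` open polyline, stroke `#0000ff` → engrave (S240, F2676). Machine vertices: (40.613,142.928) → (37.089,105.325) → (117.128,31.595) → (7.737,65.646). Open path.

**Shape 5** — `<path>` open polyline, stroke `#0000ff` → engrave (S240, F2676). Machine vertices: (137.475,69.332) → (50.202,182.142) → (116.815,74.460) → (162.760,21.738) → (20.787,72.552). Open path.

**Shape 6** — `<rect>` rectangle, stroke `#0000ff` → engrave (S240, F2676). Machine vertices: (40.253,139.638) → (130.545,139.638) → (130.545,70.505) → (40.253,70.505) → (40.253,139.638). Closed: final G1 returns to the first vertex.

**Shape 7** — `<polygon>` rectangle, stroke `#0000ff` → engrave (S240, F2676). Machine vertices: (15.312,162.596) → (96.063,162.596) → (96.063,147.021) → (15.312,147.021) → (15.312,162.596). Closed: final G1 returns to the first vertex.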